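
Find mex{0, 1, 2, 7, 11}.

3

The values 0, 1, 2 are all present; 3 is the first non-negative integer missing from the set.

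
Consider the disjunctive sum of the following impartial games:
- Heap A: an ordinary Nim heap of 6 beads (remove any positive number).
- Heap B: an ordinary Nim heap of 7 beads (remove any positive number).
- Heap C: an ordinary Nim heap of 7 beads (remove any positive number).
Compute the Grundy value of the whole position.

6

Heap A is a plain Nim heap of size 6, so its Grundy value is 6.
Heap B is a plain Nim heap of size 7, so its Grundy value is 7.
Heap C is a plain Nim heap of size 7, so its Grundy value is 7.
The value of a disjunctive sum is the nim-sum of the parts.
Combined value = 6 ⊕ 7 ⊕ 7 = 6.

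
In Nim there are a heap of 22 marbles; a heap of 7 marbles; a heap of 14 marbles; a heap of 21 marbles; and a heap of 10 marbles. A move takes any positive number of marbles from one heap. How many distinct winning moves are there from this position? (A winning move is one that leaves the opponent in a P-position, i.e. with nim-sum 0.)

0

In binary:
  10110  (22)
  00111  (7)
  01110  (14)
  10101  (21)
  01010  (10)
  -----
  00000  (0)
The nim-sum is already 0, so every move leaves a nonzero nim-sum — there are no winning moves.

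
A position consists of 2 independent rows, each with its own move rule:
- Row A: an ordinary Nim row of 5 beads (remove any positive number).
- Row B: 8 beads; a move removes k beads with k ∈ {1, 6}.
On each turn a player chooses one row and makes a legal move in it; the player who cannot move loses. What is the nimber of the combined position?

Row A is a plain Nim row of size 5, so its Grundy value is 5.
For row B, compute g(0), g(1), … with moves {1, 6}:
g(0) = mex{} = 0
g(1) = mex{0} = 1
g(2) = mex{1} = 0
g(3) = mex{0} = 1
g(4) = mex{1} = 0
g(5) = mex{0} = 1
g(6) = mex{0,1} = 2
g(7) = mex{1,2} = 0
g(8) = mex{0} = 1
So g(8) = 1.
The value of a disjunctive sum is the nim-sum of the parts.
Combined value = 5 ⊕ 1 = 4.

4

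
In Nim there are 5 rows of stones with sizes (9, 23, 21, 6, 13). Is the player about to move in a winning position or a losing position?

Losing position

Compute the nim-sum pairwise:
9 ^ 23 = 30
30 ^ 21 = 11
11 ^ 6 = 13
13 ^ 13 = 0
The nim-sum is 0, so this is a P-position: the player to move is in a losing position under optimal play.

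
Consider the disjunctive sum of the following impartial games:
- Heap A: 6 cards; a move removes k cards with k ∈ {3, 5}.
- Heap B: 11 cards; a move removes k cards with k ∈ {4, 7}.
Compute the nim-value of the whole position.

Grundy values for heap A (subtraction set {3, 5}):
k:     0  1  2  3  4  5  6
g(k):  0  0  0  1  1  1  2
So g(6) = 2.
Grundy values for heap B (subtraction set {4, 7}):
g(0) = mex{} = 0
g(1) = mex{} = 0
g(2) = mex{} = 0
g(3) = mex{} = 0
g(4) = mex{0} = 1
g(5) = mex{0} = 1
g(6) = mex{0} = 1
g(7) = mex{0} = 1
g(8) = mex{0,1} = 2
g(9) = mex{0,1} = 2
g(10) = mex{0,1} = 2
g(11) = mex{1} = 0
So g(11) = 0.
The value of a disjunctive sum is the nim-sum of the parts.
Combined value = 2 ⊕ 0 = 2.

2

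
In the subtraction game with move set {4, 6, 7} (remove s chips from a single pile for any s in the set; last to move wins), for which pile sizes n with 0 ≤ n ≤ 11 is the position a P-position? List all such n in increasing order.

0, 1, 2, 3, 11

Grundy values for subtraction set {4, 6, 7}:
k:     0  1  2  3  4  5  6  7  8  9 10 11
g(k):  0  0  0  0  1  1  1  1  2  2  2  0
The P-positions (g = 0) in 0..11 are 0, 1, 2, 3, 11.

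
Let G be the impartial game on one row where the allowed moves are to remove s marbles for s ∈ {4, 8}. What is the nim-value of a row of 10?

2

Build the Grundy sequence with g(k) = mex{g(k−s) : s ∈ {4, 8}, s ≤ k}:
g(0) = mex{} = 0
g(1) = mex{} = 0
g(2) = mex{} = 0
g(3) = mex{} = 0
g(4) = mex{0} = 1
g(5) = mex{0} = 1
g(6) = mex{0} = 1
g(7) = mex{0} = 1
g(8) = mex{0,1} = 2
g(9) = mex{0,1} = 2
g(10) = mex{0,1} = 2
So g(10) = 2.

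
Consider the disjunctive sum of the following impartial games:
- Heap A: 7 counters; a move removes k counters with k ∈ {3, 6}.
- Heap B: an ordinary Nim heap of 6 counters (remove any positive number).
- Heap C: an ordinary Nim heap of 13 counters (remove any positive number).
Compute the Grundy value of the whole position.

For heap A, compute g(0), g(1), … with moves {3, 6}:
k:     0  1  2  3  4  5  6  7
g(k):  0  0  0  1  1  1  2  2
So g(7) = 2.
Heap B is a plain Nim heap of size 6, so its Grundy value is 6.
Heap C is a plain Nim heap of size 13, so its Grundy value is 13.
The value of a disjunctive sum is the nim-sum of the parts.
Combined value = 2 ⊕ 6 ⊕ 13 = 9.

9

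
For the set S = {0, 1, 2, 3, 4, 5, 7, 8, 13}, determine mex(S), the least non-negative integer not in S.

The values 0, 1, 2, 3, 4, 5 are all present; 6 is the first non-negative integer missing from the set.

6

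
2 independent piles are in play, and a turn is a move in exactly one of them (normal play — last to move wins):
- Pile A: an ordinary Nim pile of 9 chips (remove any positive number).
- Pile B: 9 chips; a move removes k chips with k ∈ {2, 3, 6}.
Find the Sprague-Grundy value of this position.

Pile A is a plain Nim pile of size 9, so its Grundy value is 9.
For pile B, compute g(0), g(1), … with moves {2, 3, 6}:
g(0) = mex{} = 0
g(1) = mex{} = 0
g(2) = mex{0} = 1
g(3) = mex{0} = 1
g(4) = mex{0,1} = 2
g(5) = mex{1} = 0
g(6) = mex{0,1,2} = 3
g(7) = mex{0,2} = 1
g(8) = mex{0,1,3} = 2
g(9) = mex{1,3} = 0
So g(9) = 0.
The value of a disjunctive sum is the nim-sum of the parts.
Combined value = 9 XOR 0 = 9.

9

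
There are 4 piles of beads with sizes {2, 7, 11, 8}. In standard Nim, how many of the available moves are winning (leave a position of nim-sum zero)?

Compute the nim-sum pairwise:
2 ⊕ 7 = 5
5 ⊕ 11 = 14
14 ⊕ 8 = 6
The overall nim-sum is X = 6. A pile of size p has a winning move iff p XOR X < p (reduce it to p XOR X).
  2: 2 XOR 6 = 4 ≥ 2 — no move.
  7: 7 XOR 6 = 1 < 7 — winning move (to 1).
  11: 11 XOR 6 = 13 ≥ 11 — no move.
  8: 8 XOR 6 = 14 ≥ 8 — no move.
That gives 1 winning move.

1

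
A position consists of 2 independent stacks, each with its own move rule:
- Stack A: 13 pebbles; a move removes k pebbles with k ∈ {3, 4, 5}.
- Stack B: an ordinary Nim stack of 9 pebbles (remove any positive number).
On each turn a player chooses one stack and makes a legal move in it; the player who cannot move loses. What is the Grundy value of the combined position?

8

Grundy values for stack A (subtraction set {3, 4, 5}):
g(0) = mex{} = 0
g(1) = mex{} = 0
g(2) = mex{} = 0
g(3) = mex{0} = 1
g(4) = mex{0} = 1
g(5) = mex{0} = 1
g(6) = mex{0,1} = 2
g(7) = mex{0,1} = 2
g(8) = mex{1} = 0
g(9) = mex{1,2} = 0
g(10) = mex{1,2} = 0
g(11) = mex{0,2} = 1
g(12) = mex{0,2} = 1
g(13) = mex{0} = 1
So g(13) = 1.
Stack B is a plain Nim stack of size 9, so its Grundy value is 9.
The value of a disjunctive sum is the nim-sum of the parts.
Combined value = 1 XOR 9 = 8.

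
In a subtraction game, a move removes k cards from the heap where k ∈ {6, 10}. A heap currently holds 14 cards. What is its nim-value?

2

Build the Grundy sequence with g(k) = mex{g(k−s) : s ∈ {6, 10}, s ≤ k}:
k:     0  1  2  3  4  5  6  7  8  9 10 11 12 13 14
g(k):  0  0  0  0  0  0  1  1  1  1  1  1  2  2  2
So g(14) = 2.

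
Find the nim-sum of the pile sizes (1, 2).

3

Write each in binary and XOR column by column:
  01  (1)
  10  (2)
  --
  11  (3)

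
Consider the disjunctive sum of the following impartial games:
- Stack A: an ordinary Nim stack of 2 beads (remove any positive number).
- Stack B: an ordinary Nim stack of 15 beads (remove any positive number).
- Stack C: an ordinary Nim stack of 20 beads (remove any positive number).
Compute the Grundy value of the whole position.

Stack A is a plain Nim stack of size 2, so its Grundy value is 2.
Stack B is a plain Nim stack of size 15, so its Grundy value is 15.
Stack C is a plain Nim stack of size 20, so its Grundy value is 20.
The value of a disjunctive sum is the nim-sum of the parts.
Combined value = 2 ⊕ 15 ⊕ 20 = 25.

25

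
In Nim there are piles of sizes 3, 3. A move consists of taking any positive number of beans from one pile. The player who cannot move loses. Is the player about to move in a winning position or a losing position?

Losing position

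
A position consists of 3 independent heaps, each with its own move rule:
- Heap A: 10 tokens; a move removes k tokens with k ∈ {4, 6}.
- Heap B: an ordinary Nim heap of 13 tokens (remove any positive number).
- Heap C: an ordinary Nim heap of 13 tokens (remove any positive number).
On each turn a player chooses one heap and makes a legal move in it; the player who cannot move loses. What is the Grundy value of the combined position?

Build the Grundy sequence for heap A with g(k) = mex{g(k−s) : s ∈ {4, 6}, s ≤ k}:
k:     0  1  2  3  4  5  6  7  8  9 10
g(k):  0  0  0  0  1  1  1  1  2  2  0
So g(10) = 0.
Heap B is a plain Nim heap of size 13, so its Grundy value is 13.
Heap C is a plain Nim heap of size 13, so its Grundy value is 13.
The value of a disjunctive sum is the nim-sum of the parts.
Combined value = 0 ⊕ 13 ⊕ 13 = 0.

0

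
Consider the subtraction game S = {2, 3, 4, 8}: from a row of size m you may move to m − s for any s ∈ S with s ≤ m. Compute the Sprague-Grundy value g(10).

Grundy values for subtraction set {2, 3, 4, 8}:
g(0) = mex{} = 0
g(1) = mex{} = 0
g(2) = mex{0} = 1
g(3) = mex{0} = 1
g(4) = mex{0,1} = 2
g(5) = mex{0,1} = 2
g(6) = mex{1,2} = 0
g(7) = mex{1,2} = 0
g(8) = mex{0,2} = 1
g(9) = mex{0,2} = 1
g(10) = mex{0,1} = 2
So g(10) = 2.

2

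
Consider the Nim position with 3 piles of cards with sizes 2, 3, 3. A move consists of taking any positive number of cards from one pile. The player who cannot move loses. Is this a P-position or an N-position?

Write each in binary and XOR column by column:
  10  (2)
  11  (3)
  11  (3)
  --
  10  (2)
The nim-sum is 2 ≠ 0, so this is an N-position: the player to move can win.

N-position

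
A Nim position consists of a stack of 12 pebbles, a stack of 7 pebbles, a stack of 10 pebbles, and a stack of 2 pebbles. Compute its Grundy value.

3

Nim-sum: 12 ⊕ 7 ⊕ 10 ⊕ 2 = 3.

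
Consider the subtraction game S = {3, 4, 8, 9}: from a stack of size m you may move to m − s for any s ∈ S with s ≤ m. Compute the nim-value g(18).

Grundy values for subtraction set {3, 4, 8, 9}:
k:     0  1  2  3  4  5  6  7  8  9 10 11 12 13 14 15 16 17 18
g(k):  0  0  0  1  1  1  2  0  2  3  1  3  0  0  0  1  1  1  2
So g(18) = 2.

2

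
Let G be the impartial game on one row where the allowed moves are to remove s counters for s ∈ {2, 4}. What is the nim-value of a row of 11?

Compute g(0), g(1), … for moves {2, 4}:
k:     0  1  2  3  4  5  6  7  8  9 10 11
g(k):  0  0  1  1  2  2  0  0  1  1  2  2
So g(11) = 2.

2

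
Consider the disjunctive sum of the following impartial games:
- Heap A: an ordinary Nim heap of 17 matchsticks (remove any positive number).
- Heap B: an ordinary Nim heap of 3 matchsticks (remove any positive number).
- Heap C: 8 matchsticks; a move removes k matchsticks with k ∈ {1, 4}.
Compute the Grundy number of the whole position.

19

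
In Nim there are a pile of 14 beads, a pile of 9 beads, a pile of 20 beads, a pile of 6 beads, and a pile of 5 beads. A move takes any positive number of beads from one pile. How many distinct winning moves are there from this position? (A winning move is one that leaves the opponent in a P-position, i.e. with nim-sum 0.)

1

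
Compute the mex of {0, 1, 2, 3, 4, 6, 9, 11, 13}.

The values 0, 1, 2, 3, 4 are all present; 5 is the first non-negative integer missing from the set.

5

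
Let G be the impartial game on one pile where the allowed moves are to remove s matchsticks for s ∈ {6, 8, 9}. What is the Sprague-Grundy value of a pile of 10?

Compute g(0), g(1), … for moves {6, 8, 9}:
k:     0  1  2  3  4  5  6  7  8  9 10
g(k):  0  0  0  0  0  0  1  1  1  1  1
So g(10) = 1.

1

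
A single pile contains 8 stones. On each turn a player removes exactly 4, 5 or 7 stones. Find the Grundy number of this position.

2

Compute g(0), g(1), … for moves {4, 5, 7}:
g(0) = mex{} = 0
g(1) = mex{} = 0
g(2) = mex{} = 0
g(3) = mex{} = 0
g(4) = mex{0} = 1
g(5) = mex{0} = 1
g(6) = mex{0} = 1
g(7) = mex{0} = 1
g(8) = mex{0,1} = 2
So g(8) = 2.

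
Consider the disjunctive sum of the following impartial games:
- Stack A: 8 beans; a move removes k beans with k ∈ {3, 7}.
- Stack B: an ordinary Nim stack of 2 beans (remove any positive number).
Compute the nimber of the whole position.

0

Grundy values for stack A (subtraction set {3, 7}):
g(0) = mex{} = 0
g(1) = mex{} = 0
g(2) = mex{} = 0
g(3) = mex{0} = 1
g(4) = mex{0} = 1
g(5) = mex{0} = 1
g(6) = mex{1} = 0
g(7) = mex{0,1} = 2
g(8) = mex{0,1} = 2
So g(8) = 2.
Stack B is a plain Nim stack of size 2, so its Grundy value is 2.
By the Sprague-Grundy theorem, the Grundy value of a sum of independent games is the XOR of the component values.
Combined value = 2 ⊕ 2 = 0.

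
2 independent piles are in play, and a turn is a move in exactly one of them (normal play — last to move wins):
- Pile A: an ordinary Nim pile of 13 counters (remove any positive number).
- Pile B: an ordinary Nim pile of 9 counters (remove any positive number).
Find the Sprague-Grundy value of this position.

4

Pile A is a plain Nim pile of size 13, so its Grundy value is 13.
Pile B is a plain Nim pile of size 9, so its Grundy value is 9.
The value of a disjunctive sum is the nim-sum of the parts.
Combined value = 13 ⊕ 9 = 4.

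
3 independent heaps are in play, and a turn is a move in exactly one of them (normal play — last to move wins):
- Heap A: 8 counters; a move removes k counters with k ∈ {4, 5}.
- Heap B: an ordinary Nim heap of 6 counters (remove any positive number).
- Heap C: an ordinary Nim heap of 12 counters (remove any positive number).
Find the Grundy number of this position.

Grundy values for heap A (subtraction set {4, 5}):
k:     0  1  2  3  4  5  6  7  8
g(k):  0  0  0  0  1  1  1  1  2
So g(8) = 2.
Heap B is a plain Nim heap of size 6, so its Grundy value is 6.
Heap C is a plain Nim heap of size 12, so its Grundy value is 12.
By the Sprague-Grundy theorem, the Grundy value of a sum of independent games is the XOR of the component values.
Combined value = 2 ⊕ 6 ⊕ 12 = 8.

8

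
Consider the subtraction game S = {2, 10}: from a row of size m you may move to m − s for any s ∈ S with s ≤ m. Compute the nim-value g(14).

1

Grundy values for subtraction set {2, 10}:
k:     0  1  2  3  4  5  6  7  8  9 10 11 12 13 14
g(k):  0  0  1  1  0  0  1  1  0  0  1  1  0  0  1
So g(14) = 1.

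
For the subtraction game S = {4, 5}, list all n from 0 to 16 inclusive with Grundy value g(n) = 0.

0, 1, 2, 3, 9, 10, 11, 12

Grundy values for subtraction set {4, 5}:
k:     0  1  2  3  4  5  6  7  8  9 10 11 12 13 14 15 16
g(k):  0  0  0  0  1  1  1  1  2  0  0  0  0  1  1  1  1
The P-positions (g = 0) in 0..16 are 0, 1, 2, 3, 9, 10, 11, 12.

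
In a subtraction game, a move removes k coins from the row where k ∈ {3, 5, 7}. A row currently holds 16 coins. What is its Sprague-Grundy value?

2

Compute g(0), g(1), … for moves {3, 5, 7}:
k:     0  1  2  3  4  5  6  7  8  9 10 11 12 13 14 15 16
g(k):  0  0  0  1  1  1  2  2  2  3  0  0  0  1  1  1  2
So g(16) = 2.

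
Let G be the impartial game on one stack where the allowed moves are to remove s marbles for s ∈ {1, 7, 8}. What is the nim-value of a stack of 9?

3

Grundy values for subtraction set {1, 7, 8}:
k:     0  1  2  3  4  5  6  7  8  9
g(k):  0  1  0  1  0  1  0  1  2  3
So g(9) = 3.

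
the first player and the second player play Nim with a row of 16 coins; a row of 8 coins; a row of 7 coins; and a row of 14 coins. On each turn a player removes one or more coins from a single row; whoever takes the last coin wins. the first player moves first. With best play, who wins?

the first player wins

Compute the nim-sum pairwise:
16 XOR 8 = 24
24 XOR 7 = 31
31 XOR 14 = 17
The nim-sum is 17 ≠ 0, so this is an N-position: the player to move can win; the first player has a winning move.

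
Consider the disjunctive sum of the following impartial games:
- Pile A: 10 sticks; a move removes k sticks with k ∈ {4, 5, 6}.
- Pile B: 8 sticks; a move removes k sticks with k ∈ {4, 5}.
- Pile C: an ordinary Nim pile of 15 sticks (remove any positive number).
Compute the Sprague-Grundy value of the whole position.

13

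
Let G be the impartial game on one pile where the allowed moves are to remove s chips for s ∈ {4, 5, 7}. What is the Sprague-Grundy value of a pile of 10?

2

Compute g(0), g(1), … for moves {4, 5, 7}:
g(0) = mex{} = 0
g(1) = mex{} = 0
g(2) = mex{} = 0
g(3) = mex{} = 0
g(4) = mex{0} = 1
g(5) = mex{0} = 1
g(6) = mex{0} = 1
g(7) = mex{0} = 1
g(8) = mex{0,1} = 2
g(9) = mex{0,1} = 2
g(10) = mex{0,1} = 2
So g(10) = 2.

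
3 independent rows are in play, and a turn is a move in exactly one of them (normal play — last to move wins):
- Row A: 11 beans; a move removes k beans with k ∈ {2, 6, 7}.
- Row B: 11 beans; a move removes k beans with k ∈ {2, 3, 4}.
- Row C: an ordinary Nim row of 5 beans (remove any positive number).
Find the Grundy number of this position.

Grundy values for row A (subtraction set {2, 6, 7}):
g(0) = mex{} = 0
g(1) = mex{} = 0
g(2) = mex{0} = 1
g(3) = mex{0} = 1
g(4) = mex{1} = 0
g(5) = mex{1} = 0
g(6) = mex{0} = 1
g(7) = mex{0} = 1
g(8) = mex{0,1} = 2
g(9) = mex{1} = 0
g(10) = mex{0,1,2} = 3
g(11) = mex{0} = 1
So g(11) = 1.
Grundy values for row B (subtraction set {2, 3, 4}):
k:     0  1  2  3  4  5  6  7  8  9 10 11
g(k):  0  0  1  1  2  2  0  0  1  1  2  2
So g(11) = 2.
Row C is a plain Nim row of size 5, so its Grundy value is 5.
By the Sprague-Grundy theorem, the Grundy value of a sum of independent games is the XOR of the component values.
Combined value = 1 XOR 2 XOR 5 = 6.

6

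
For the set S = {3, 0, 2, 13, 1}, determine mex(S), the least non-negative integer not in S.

The values 0, 1, 2, 3 are all present; 4 is the first non-negative integer missing from the set.

4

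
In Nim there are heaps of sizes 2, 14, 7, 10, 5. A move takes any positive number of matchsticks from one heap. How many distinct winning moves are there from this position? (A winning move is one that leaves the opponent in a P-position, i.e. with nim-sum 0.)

Write each in binary and XOR column by column:
  0010  (2)
  1110  (14)
  0111  (7)
  1010  (10)
  0101  (5)
  ----
  0100  (4)
The overall nim-sum is X = 4. A heap of size p has a winning move iff p XOR X < p (reduce it to p XOR X).
  2: 2 XOR 4 = 6 ≥ 2 — no move.
  14: 14 XOR 4 = 10 < 14 — winning move (to 10).
  7: 7 XOR 4 = 3 < 7 — winning move (to 3).
  10: 10 XOR 4 = 14 ≥ 10 — no move.
  5: 5 XOR 4 = 1 < 5 — winning move (to 1).
That gives 3 winning moves.

3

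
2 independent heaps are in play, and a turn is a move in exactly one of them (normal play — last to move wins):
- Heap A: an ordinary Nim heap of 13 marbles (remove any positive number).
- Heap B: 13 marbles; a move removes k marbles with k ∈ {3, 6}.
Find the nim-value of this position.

Heap A is a plain Nim heap of size 13, so its Grundy value is 13.
For heap B, compute g(0), g(1), … with moves {3, 6}:
k:     0  1  2  3  4  5  6  7  8  9 10 11 12 13
g(k):  0  0  0  1  1  1  2  2  2  0  0  0  1  1
So g(13) = 1.
By the Sprague-Grundy theorem, the Grundy value of a sum of independent games is the XOR of the component values.
Combined value = 13 XOR 1 = 12.

12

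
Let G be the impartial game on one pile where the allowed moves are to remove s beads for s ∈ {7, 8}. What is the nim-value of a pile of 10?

1

Grundy values for subtraction set {7, 8}:
g(0) = mex{} = 0
g(1) = mex{} = 0
g(2) = mex{} = 0
g(3) = mex{} = 0
g(4) = mex{} = 0
g(5) = mex{} = 0
g(6) = mex{} = 0
g(7) = mex{0} = 1
g(8) = mex{0} = 1
g(9) = mex{0} = 1
g(10) = mex{0} = 1
So g(10) = 1.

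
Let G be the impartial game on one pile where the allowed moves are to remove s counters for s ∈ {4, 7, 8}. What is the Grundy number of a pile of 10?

Grundy values for subtraction set {4, 7, 8}:
g(0) = mex{} = 0
g(1) = mex{} = 0
g(2) = mex{} = 0
g(3) = mex{} = 0
g(4) = mex{0} = 1
g(5) = mex{0} = 1
g(6) = mex{0} = 1
g(7) = mex{0} = 1
g(8) = mex{0,1} = 2
g(9) = mex{0,1} = 2
g(10) = mex{0,1} = 2
So g(10) = 2.

2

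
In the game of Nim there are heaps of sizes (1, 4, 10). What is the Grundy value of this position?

15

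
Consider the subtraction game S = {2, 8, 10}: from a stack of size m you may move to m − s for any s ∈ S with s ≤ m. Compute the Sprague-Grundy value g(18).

Grundy values for subtraction set {2, 8, 10}:
k:     0  1  2  3  4  5  6  7  8  9 10 11 12 13 14 15 16 17 18
g(k):  0  0  1  1  0  0  1  1  2  2  3  3  2  2  3  3  0  0  1
So g(18) = 1.

1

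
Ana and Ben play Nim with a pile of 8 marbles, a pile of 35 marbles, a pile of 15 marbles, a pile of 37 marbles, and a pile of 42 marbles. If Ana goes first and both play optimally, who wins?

Bitwise XOR of the heap sizes:
  001000  (8)
  100011  (35)
  001111  (15)
  100101  (37)
  101010  (42)
  ------
  101011  (43)
The nim-sum is 43 ≠ 0, so this is an N-position: the player to move can win; Ana has a winning move.

Ana wins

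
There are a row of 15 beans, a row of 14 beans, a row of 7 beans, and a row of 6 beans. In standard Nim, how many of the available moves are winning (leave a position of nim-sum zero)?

0

Bitwise XOR of the heap sizes:
  1111  (15)
  1110  (14)
  0111  (7)
  0110  (6)
  ----
  0000  (0)
The nim-sum is already 0, so every move leaves a nonzero nim-sum — there are no winning moves.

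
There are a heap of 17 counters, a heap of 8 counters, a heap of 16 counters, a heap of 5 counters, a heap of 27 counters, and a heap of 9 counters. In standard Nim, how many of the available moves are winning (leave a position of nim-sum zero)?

In binary:
  10001  (17)
  01000  (8)
  10000  (16)
  00101  (5)
  11011  (27)
  01001  (9)
  -----
  11110  (30)
The overall nim-sum is X = 30. A heap of size p has a winning move iff p XOR X < p (reduce it to p XOR X).
  17: 17 XOR 30 = 15 < 17 — winning move (to 15).
  8: 8 XOR 30 = 22 ≥ 8 — no move.
  16: 16 XOR 30 = 14 < 16 — winning move (to 14).
  5: 5 XOR 30 = 27 ≥ 5 — no move.
  27: 27 XOR 30 = 5 < 27 — winning move (to 5).
  9: 9 XOR 30 = 23 ≥ 9 — no move.
That gives 3 winning moves.

3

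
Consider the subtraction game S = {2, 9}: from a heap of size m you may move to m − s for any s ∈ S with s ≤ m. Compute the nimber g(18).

Grundy values for subtraction set {2, 9}:
k:     0  1  2  3  4  5  6  7  8  9 10 11 12 13 14 15 16 17 18
g(k):  0  0  1  1  0  0  1  1  0  2  1  0  0  1  1  0  0  1  1
So g(18) = 1.

1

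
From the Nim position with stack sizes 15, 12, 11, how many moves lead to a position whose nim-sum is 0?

3

Compute the nim-sum pairwise:
15 ⊕ 12 = 3
3 ⊕ 11 = 8
The overall nim-sum is X = 8. A stack of size p has a winning move iff p XOR X < p (reduce it to p XOR X).
  15: 15 XOR 8 = 7 < 15 — winning move (to 7).
  12: 12 XOR 8 = 4 < 12 — winning move (to 4).
  11: 11 XOR 8 = 3 < 11 — winning move (to 3).
That gives 3 winning moves.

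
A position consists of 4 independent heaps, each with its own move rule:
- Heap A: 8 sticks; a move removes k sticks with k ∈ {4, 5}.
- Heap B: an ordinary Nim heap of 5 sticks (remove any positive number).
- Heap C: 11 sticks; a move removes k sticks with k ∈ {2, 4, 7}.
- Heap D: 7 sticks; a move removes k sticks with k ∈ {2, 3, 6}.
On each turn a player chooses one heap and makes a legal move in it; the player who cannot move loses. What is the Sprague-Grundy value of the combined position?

Build the Grundy sequence for heap A with g(k) = mex{g(k−s) : s ∈ {4, 5}, s ≤ k}:
k:     0  1  2  3  4  5  6  7  8
g(k):  0  0  0  0  1  1  1  1  2
So g(8) = 2.
Heap B is a plain Nim heap of size 5, so its Grundy value is 5.
Build the Grundy sequence for heap C with g(k) = mex{g(k−s) : s ∈ {2, 4, 7}, s ≤ k}:
k:     0  1  2  3  4  5  6  7  8  9 10 11
g(k):  0  0  1  1  2  2  0  3  1  0  2  1
So g(11) = 1.
Build the Grundy sequence for heap D with g(k) = mex{g(k−s) : s ∈ {2, 3, 6}, s ≤ k}:
g(0) = mex{} = 0
g(1) = mex{} = 0
g(2) = mex{0} = 1
g(3) = mex{0} = 1
g(4) = mex{0,1} = 2
g(5) = mex{1} = 0
g(6) = mex{0,1,2} = 3
g(7) = mex{0,2} = 1
So g(7) = 1.
The value of a disjunctive sum is the nim-sum of the parts.
Combined value = 2 ⊕ 5 ⊕ 1 ⊕ 1 = 7.

7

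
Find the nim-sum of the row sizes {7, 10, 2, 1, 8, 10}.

Nim-sum: 7 ^ 10 ^ 2 ^ 1 ^ 8 ^ 10 = 12.

12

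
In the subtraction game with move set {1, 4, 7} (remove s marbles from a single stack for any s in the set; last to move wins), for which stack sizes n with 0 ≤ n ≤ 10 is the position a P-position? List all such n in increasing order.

0, 2, 5, 8, 10

Compute g(0), g(1), … for moves {1, 4, 7}:
k:     0  1  2  3  4  5  6  7  8  9 10
g(k):  0  1  0  1  2  0  1  2  0  1  0
The P-positions (g = 0) in 0..10 are 0, 2, 5, 8, 10.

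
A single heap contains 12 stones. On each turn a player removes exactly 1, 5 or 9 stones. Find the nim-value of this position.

0

Grundy values for subtraction set {1, 5, 9}:
g(0) = mex{} = 0
g(1) = mex{0} = 1
g(2) = mex{1} = 0
g(3) = mex{0} = 1
g(4) = mex{1} = 0
g(5) = mex{0} = 1
g(6) = mex{1} = 0
g(7) = mex{0} = 1
g(8) = mex{1} = 0
g(9) = mex{0} = 1
g(10) = mex{1} = 0
g(11) = mex{0} = 1
g(12) = mex{1} = 0
So g(12) = 0.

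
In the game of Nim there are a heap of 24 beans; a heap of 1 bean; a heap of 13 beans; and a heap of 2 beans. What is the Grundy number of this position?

22

Compute the nim-sum pairwise:
24 XOR 1 = 25
25 XOR 13 = 20
20 XOR 2 = 22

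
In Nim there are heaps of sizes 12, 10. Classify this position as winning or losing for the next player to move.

Winning position

Nim-sum: 12 XOR 10 = 6.
The nim-sum is 6 ≠ 0, so this is an N-position: the player to move can win.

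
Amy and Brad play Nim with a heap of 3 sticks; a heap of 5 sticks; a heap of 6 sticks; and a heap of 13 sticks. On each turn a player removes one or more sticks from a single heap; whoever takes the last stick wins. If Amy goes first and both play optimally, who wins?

Amy wins

Compute the nim-sum pairwise:
3 XOR 5 = 6
6 XOR 6 = 0
0 XOR 13 = 13
The nim-sum is 13 ≠ 0, so this is an N-position: the player to move can win; Amy has a winning move.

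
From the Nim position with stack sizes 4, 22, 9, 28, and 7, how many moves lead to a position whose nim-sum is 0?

0

Nim-sum: 4 ^ 22 ^ 9 ^ 28 ^ 7 = 0.
The nim-sum is already 0, so every move leaves a nonzero nim-sum — there are no winning moves.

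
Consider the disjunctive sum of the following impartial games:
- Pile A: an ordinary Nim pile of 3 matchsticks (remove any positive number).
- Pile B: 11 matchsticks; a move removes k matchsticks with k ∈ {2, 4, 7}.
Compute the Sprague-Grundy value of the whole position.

2

Pile A is a plain Nim pile of size 3, so its Grundy value is 3.
Build the Grundy sequence for pile B with g(k) = mex{g(k−s) : s ∈ {2, 4, 7}, s ≤ k}:
g(0) = mex{} = 0
g(1) = mex{} = 0
g(2) = mex{0} = 1
g(3) = mex{0} = 1
g(4) = mex{0,1} = 2
g(5) = mex{0,1} = 2
g(6) = mex{1,2} = 0
g(7) = mex{0,1,2} = 3
g(8) = mex{0,2} = 1
g(9) = mex{1,2,3} = 0
g(10) = mex{0,1} = 2
g(11) = mex{0,2,3} = 1
So g(11) = 1.
The value of a disjunctive sum is the nim-sum of the parts.
Combined value = 3 XOR 1 = 2.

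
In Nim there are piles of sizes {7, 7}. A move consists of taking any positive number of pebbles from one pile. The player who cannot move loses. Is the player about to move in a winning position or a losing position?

Compute the nim-sum pairwise:
7 XOR 7 = 0
The nim-sum is 0, so this is a P-position: the player to move is in a losing position under optimal play.

Losing position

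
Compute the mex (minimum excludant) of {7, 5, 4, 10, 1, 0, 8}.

2

The values 0, 1 are all present; 2 is the first non-negative integer missing from the set.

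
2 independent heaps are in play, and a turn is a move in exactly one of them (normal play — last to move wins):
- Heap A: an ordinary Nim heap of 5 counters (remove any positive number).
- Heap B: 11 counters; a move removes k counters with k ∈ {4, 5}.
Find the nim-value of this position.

Heap A is a plain Nim heap of size 5, so its Grundy value is 5.
For heap B, compute g(0), g(1), … with moves {4, 5}:
k:     0  1  2  3  4  5  6  7  8  9 10 11
g(k):  0  0  0  0  1  1  1  1  2  0  0  0
So g(11) = 0.
The value of a disjunctive sum is the nim-sum of the parts.
Combined value = 5 XOR 0 = 5.

5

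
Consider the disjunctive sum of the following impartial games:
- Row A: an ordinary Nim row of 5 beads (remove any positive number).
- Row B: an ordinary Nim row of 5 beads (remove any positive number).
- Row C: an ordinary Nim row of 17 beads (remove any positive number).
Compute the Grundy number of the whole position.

Row A is a plain Nim row of size 5, so its Grundy value is 5.
Row B is a plain Nim row of size 5, so its Grundy value is 5.
Row C is a plain Nim row of size 17, so its Grundy value is 17.
The value of a disjunctive sum is the nim-sum of the parts.
Combined value = 5 XOR 5 XOR 17 = 17.

17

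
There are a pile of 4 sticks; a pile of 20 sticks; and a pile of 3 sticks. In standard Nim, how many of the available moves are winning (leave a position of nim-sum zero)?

1

Bitwise XOR of the heap sizes:
  00100  (4)
  10100  (20)
  00011  (3)
  -----
  10011  (19)
The overall nim-sum is X = 19. A pile of size p has a winning move iff p XOR X < p (reduce it to p XOR X).
  4: 4 XOR 19 = 23 ≥ 4 — no move.
  20: 20 XOR 19 = 7 < 20 — winning move (to 7).
  3: 3 XOR 19 = 16 ≥ 3 — no move.
That gives 1 winning move.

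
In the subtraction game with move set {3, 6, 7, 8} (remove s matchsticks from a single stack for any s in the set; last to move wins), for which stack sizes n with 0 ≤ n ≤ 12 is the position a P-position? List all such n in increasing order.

0, 1, 2, 11, 12

Build the Grundy sequence with g(k) = mex{g(k−s) : s ∈ {3, 6, 7, 8}, s ≤ k}:
g(0) = mex{} = 0
g(1) = mex{} = 0
g(2) = mex{} = 0
g(3) = mex{0} = 1
g(4) = mex{0} = 1
g(5) = mex{0} = 1
g(6) = mex{0,1} = 2
g(7) = mex{0,1} = 2
g(8) = mex{0,1} = 2
g(9) = mex{0,1,2} = 3
g(10) = mex{0,1,2} = 3
g(11) = mex{1,2} = 0
g(12) = mex{1,2,3} = 0
The P-positions (g = 0) in 0..12 are 0, 1, 2, 11, 12.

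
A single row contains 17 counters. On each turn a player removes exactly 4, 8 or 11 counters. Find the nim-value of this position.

0

Grundy values for subtraction set {4, 8, 11}:
k:     0  1  2  3  4  5  6  7  8  9 10 11 12 13 14 15 16 17
g(k):  0  0  0  0  1  1  1  1  2  2  2  2  3  3  3  0  0  0
So g(17) = 0.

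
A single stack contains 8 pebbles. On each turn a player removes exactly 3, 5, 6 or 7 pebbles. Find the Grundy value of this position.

2

Compute g(0), g(1), … for moves {3, 5, 6, 7}:
g(0) = mex{} = 0
g(1) = mex{} = 0
g(2) = mex{} = 0
g(3) = mex{0} = 1
g(4) = mex{0} = 1
g(5) = mex{0} = 1
g(6) = mex{0,1} = 2
g(7) = mex{0,1} = 2
g(8) = mex{0,1} = 2
So g(8) = 2.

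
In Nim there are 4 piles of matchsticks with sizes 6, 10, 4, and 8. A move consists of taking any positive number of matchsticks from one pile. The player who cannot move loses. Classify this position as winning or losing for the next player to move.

Losing position

Compute the nim-sum pairwise:
6 ^ 10 = 12
12 ^ 4 = 8
8 ^ 8 = 0
The nim-sum is 0, so this is a P-position: the player to move is in a losing position under optimal play.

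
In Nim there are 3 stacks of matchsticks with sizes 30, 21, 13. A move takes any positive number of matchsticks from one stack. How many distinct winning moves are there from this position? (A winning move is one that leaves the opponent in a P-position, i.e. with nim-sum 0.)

In binary:
  11110  (30)
  10101  (21)
  01101  (13)
  -----
  00110  (6)
The overall nim-sum is X = 6. A stack of size p has a winning move iff p XOR X < p (reduce it to p XOR X).
  30: 30 XOR 6 = 24 < 30 — winning move (to 24).
  21: 21 XOR 6 = 19 < 21 — winning move (to 19).
  13: 13 XOR 6 = 11 < 13 — winning move (to 11).
That gives 3 winning moves.

3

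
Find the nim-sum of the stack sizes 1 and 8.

Write each in binary and XOR column by column:
  0001  (1)
  1000  (8)
  ----
  1001  (9)

9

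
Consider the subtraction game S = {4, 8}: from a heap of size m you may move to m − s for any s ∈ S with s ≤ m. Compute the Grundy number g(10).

Grundy values for subtraction set {4, 8}:
k:     0  1  2  3  4  5  6  7  8  9 10
g(k):  0  0  0  0  1  1  1  1  2  2  2
So g(10) = 2.

2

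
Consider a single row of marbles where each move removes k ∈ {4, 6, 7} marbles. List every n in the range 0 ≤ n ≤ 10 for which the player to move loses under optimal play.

0, 1, 2, 3

Build the Grundy sequence with g(k) = mex{g(k−s) : s ∈ {4, 6, 7}, s ≤ k}:
k:     0  1  2  3  4  5  6  7  8  9 10
g(k):  0  0  0  0  1  1  1  1  2  2  2
The P-positions (g = 0) in 0..10 are 0, 1, 2, 3.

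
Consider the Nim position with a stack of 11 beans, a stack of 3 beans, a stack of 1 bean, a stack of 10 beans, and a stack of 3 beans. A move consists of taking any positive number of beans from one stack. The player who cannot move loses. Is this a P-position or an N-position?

P-position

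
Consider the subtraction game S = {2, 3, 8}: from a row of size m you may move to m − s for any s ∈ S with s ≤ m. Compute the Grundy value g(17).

Compute g(0), g(1), … for moves {2, 3, 8}:
k:     0  1  2  3  4  5  6  7  8  9 10 11 12 13 14 15 16 17
g(k):  0  0  1  1  2  0  0  1  1  2  0  0  1  1  2  0  0  1
So g(17) = 1.

1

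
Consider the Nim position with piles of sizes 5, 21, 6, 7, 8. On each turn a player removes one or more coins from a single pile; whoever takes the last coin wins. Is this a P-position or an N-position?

Nim-sum: 5 ^ 21 ^ 6 ^ 7 ^ 8 = 25.
The nim-sum is 25 ≠ 0, so this is an N-position: the player to move can win.

N-position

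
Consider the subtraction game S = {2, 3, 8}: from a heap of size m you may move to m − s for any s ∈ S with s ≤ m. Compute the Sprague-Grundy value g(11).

Compute g(0), g(1), … for moves {2, 3, 8}:
k:     0  1  2  3  4  5  6  7  8  9 10 11
g(k):  0  0  1  1  2  0  0  1  1  2  0  0
So g(11) = 0.

0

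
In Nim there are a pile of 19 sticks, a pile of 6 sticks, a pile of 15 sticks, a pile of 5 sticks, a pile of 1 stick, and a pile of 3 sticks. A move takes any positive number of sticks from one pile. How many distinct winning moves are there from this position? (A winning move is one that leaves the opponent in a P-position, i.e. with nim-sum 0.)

1

Compute the nim-sum pairwise:
19 ^ 6 = 21
21 ^ 15 = 26
26 ^ 5 = 31
31 ^ 1 = 30
30 ^ 3 = 29
The overall nim-sum is X = 29. A pile of size p has a winning move iff p XOR X < p (reduce it to p XOR X).
  19: 19 XOR 29 = 14 < 19 — winning move (to 14).
  6: 6 XOR 29 = 27 ≥ 6 — no move.
  15: 15 XOR 29 = 18 ≥ 15 — no move.
  5: 5 XOR 29 = 24 ≥ 5 — no move.
  1: 1 XOR 29 = 28 ≥ 1 — no move.
  3: 3 XOR 29 = 30 ≥ 3 — no move.
That gives 1 winning move.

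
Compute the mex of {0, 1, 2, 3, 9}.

The values 0, 1, 2, 3 are all present; 4 is the first non-negative integer missing from the set.

4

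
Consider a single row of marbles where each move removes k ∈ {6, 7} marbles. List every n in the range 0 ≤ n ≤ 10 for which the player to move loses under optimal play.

0, 1, 2, 3, 4, 5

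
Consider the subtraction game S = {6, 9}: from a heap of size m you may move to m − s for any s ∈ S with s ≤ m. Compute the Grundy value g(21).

1

Grundy values for subtraction set {6, 9}:
k:     0  1  2  3  4  5  6  7  8  9 10 11 12 13 14 15 16 17 18 19 20 21
g(k):  0  0  0  0  0  0  1  1  1  1  1  1  2  2  2  0  0  0  0  0  0  1
So g(21) = 1.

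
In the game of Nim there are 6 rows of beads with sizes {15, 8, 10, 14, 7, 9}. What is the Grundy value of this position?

13

Compute the nim-sum pairwise:
15 ^ 8 = 7
7 ^ 10 = 13
13 ^ 14 = 3
3 ^ 7 = 4
4 ^ 9 = 13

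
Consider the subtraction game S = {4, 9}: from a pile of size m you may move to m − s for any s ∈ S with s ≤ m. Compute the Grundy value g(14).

0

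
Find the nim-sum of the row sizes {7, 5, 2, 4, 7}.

3

Write each in binary and XOR column by column:
  111  (7)
  101  (5)
  010  (2)
  100  (4)
  111  (7)
  ---
  011  (3)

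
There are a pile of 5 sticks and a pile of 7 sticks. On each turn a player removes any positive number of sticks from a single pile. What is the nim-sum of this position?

2

Nim-sum: 5 XOR 7 = 2.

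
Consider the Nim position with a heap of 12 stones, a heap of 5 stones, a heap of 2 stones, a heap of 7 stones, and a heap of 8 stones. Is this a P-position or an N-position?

Nim-sum: 12 ⊕ 5 ⊕ 2 ⊕ 7 ⊕ 8 = 4.
The nim-sum is 4 ≠ 0, so this is an N-position: the player to move can win.

N-position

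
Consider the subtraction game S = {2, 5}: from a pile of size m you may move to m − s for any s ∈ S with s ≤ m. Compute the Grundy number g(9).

Build the Grundy sequence with g(k) = mex{g(k−s) : s ∈ {2, 5}, s ≤ k}:
k:     0  1  2  3  4  5  6  7  8  9
g(k):  0  0  1  1  0  2  1  0  0  1
So g(9) = 1.

1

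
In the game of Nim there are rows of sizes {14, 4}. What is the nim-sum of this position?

Compute the nim-sum pairwise:
14 ^ 4 = 10

10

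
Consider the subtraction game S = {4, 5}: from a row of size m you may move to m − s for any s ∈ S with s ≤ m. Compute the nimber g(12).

0

Build the Grundy sequence with g(k) = mex{g(k−s) : s ∈ {4, 5}, s ≤ k}:
g(0) = mex{} = 0
g(1) = mex{} = 0
g(2) = mex{} = 0
g(3) = mex{} = 0
g(4) = mex{0} = 1
g(5) = mex{0} = 1
g(6) = mex{0} = 1
g(7) = mex{0} = 1
g(8) = mex{0,1} = 2
g(9) = mex{1} = 0
g(10) = mex{1} = 0
g(11) = mex{1} = 0
g(12) = mex{1,2} = 0
So g(12) = 0.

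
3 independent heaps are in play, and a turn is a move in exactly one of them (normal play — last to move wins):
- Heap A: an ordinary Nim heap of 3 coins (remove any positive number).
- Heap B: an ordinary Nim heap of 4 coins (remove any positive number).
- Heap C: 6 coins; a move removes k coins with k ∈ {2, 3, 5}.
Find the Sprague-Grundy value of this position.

4

Heap A is a plain Nim heap of size 3, so its Grundy value is 3.
Heap B is a plain Nim heap of size 4, so its Grundy value is 4.
Build the Grundy sequence for heap C with g(k) = mex{g(k−s) : s ∈ {2, 3, 5}, s ≤ k}:
g(0) = mex{} = 0
g(1) = mex{} = 0
g(2) = mex{0} = 1
g(3) = mex{0} = 1
g(4) = mex{0,1} = 2
g(5) = mex{0,1} = 2
g(6) = mex{0,1,2} = 3
So g(6) = 3.
The value of a disjunctive sum is the nim-sum of the parts.
Combined value = 3 XOR 4 XOR 3 = 4.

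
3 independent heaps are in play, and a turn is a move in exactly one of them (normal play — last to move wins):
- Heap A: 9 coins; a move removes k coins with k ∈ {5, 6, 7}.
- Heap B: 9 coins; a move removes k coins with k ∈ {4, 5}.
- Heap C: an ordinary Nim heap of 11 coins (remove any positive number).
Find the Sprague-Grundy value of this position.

10

Build the Grundy sequence for heap A with g(k) = mex{g(k−s) : s ∈ {5, 6, 7}, s ≤ k}:
k:     0  1  2  3  4  5  6  7  8  9
g(k):  0  0  0  0  0  1  1  1  1  1
So g(9) = 1.
For heap B, compute g(0), g(1), … with moves {4, 5}:
g(0) = mex{} = 0
g(1) = mex{} = 0
g(2) = mex{} = 0
g(3) = mex{} = 0
g(4) = mex{0} = 1
g(5) = mex{0} = 1
g(6) = mex{0} = 1
g(7) = mex{0} = 1
g(8) = mex{0,1} = 2
g(9) = mex{1} = 0
So g(9) = 0.
Heap C is a plain Nim heap of size 11, so its Grundy value is 11.
By the Sprague-Grundy theorem, the Grundy value of a sum of independent games is the XOR of the component values.
Combined value = 1 ⊕ 0 ⊕ 11 = 10.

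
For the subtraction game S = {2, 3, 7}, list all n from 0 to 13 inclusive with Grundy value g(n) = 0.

0, 1, 5, 6, 10, 11

Build the Grundy sequence with g(k) = mex{g(k−s) : s ∈ {2, 3, 7}, s ≤ k}:
k:     0  1  2  3  4  5  6  7  8  9 10 11 12 13
g(k):  0  0  1  1  2  0  0  1  1  2  0  0  1  1
The P-positions (g = 0) in 0..13 are 0, 1, 5, 6, 10, 11.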